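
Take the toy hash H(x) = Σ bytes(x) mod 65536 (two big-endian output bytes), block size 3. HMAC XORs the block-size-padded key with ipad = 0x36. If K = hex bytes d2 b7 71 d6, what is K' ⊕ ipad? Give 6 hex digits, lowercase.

34e636

Key hex bytes d2 b7 71 d6 is 4 bytes > B = 3, so hash it first: H(key) = 02 d0, then zero-pad to 3 bytes: K' = 02 d0 00.
XOR each byte with 0x36: 02⊕36=34, d0⊕36=e6, 00⊕36=36.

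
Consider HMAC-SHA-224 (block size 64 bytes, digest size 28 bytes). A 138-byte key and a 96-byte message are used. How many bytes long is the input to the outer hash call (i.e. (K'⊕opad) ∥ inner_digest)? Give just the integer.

92

Key is 138 > 64 bytes, so it is hashed to 28 bytes then zero-padded to 64: |K'| = 64.
Outer input = (K'⊕opad) ∥ H(inner) → 64 + 28 = 92 bytes.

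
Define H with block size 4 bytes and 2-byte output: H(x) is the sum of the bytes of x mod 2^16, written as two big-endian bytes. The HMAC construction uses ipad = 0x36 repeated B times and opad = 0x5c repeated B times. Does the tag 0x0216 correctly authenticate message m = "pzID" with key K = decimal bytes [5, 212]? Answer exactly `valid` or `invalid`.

Key decimal bytes [5, 212] = 05 d4 is 2 bytes ≤ B = 4; zero-pad to 4 bytes: K' = 05 d4 00 00.
K' ⊕ ipad = 33 e2 36 36; K' ⊕ opad = 59 88 5c 5c.
Inner hash: sum = 51+226+54+54+112+122+73+68 = 760 → 02 f8.
Outer hash (recomputed tag): sum = 89+136+92+92+2+248 = 659 → 02 93.
Recomputed tag = 0293; claimed = 0216 → mismatch.

invalid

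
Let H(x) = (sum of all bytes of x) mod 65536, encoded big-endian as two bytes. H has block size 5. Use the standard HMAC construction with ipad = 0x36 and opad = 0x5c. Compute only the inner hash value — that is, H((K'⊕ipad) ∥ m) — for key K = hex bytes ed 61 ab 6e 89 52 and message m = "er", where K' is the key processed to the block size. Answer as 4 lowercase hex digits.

0222

Key hex bytes ed 61 ab 6e 89 52 is 6 bytes > B = 5, so hash it first: H(key) = 03 42, then zero-pad to 5 bytes: K' = 03 42 00 00 00.
K' ⊕ ipad = 35 74 36 36 36.
Inner input = 35 74 36 36 36 ∥ 65 72.
Inner hash: sum = 53+116+54+54+54+101+114 = 546 → 02 22.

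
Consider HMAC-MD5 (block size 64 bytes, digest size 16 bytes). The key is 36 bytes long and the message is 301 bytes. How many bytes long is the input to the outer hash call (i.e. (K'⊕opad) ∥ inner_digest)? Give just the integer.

Key is 36 ≤ 64 bytes, zero-padded: |K'| = 64.
Outer input = (K'⊕opad) ∥ H(inner) → 64 + 16 = 80 bytes.

80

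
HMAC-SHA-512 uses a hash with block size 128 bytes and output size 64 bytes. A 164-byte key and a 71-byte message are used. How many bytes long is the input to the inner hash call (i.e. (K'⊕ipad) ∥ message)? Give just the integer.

Key is 164 > 128 bytes, so it is hashed to 64 bytes then zero-padded to 128: |K'| = 128.
Inner input = (K'⊕ipad) ∥ m → 128 + 71 = 199 bytes.

199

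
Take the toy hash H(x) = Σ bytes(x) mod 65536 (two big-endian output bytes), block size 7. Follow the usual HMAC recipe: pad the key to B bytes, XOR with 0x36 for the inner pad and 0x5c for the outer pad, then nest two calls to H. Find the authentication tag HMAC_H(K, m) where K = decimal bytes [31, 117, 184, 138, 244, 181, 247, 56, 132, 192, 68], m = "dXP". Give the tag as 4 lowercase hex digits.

02dc

Key decimal bytes [31, 117, 184, 138, 244, 181, 247, 56, 132, 192, 68] = 1f 75 b8 8a f4 b5 f7 38 84 c0 44 is 11 bytes > B = 7, so hash it first: H(key) = 06 36, then zero-pad to 7 bytes: K' = 06 36 00 00 00 00 00.
K' ⊕ ipad = 30 00 36 36 36 36 36.  K' ⊕ opad = 5a 6a 5c 5c 5c 5c 5c.
Inner input = (K'⊕ipad) ∥ m = 30 00 36 36 36 36 36 ∥ 64 58 50.
Inner hash: sum = 48+0+54+54+54+54+54+100+88+80 = 586 → 02 4a.
Outer input = (K'⊕opad) ∥ inner = 5a 6a 5c 5c 5c 5c 5c ∥ 02 4a.
Outer hash (tag): sum = 90+106+92+92+92+92+92+2+74 = 732 → 02 dc.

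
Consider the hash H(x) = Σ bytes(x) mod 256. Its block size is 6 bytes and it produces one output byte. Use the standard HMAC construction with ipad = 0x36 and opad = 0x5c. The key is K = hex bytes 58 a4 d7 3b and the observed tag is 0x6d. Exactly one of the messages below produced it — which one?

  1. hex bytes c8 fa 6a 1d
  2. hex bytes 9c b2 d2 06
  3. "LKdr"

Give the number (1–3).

3

Key hex bytes 58 a4 d7 3b is 4 bytes ≤ B = 6; zero-pad to 6 bytes: K' = 58 a4 d7 3b 00 00.
K' ⊕ ipad = 6e 92 e1 0d 36 36; K' ⊕ opad = 04 f8 8b 67 5c 5c.
m1: inner = H(6e 92 e1 0d 36 36 c8 fa 6a 1d) = a3; tag = H(04 f8 8b 67 5c 5c a3) = 49
m2: inner = H(6e 92 e1 0d 36 36 9c b2 d2 06) = 80; tag = H(04 f8 8b 67 5c 5c 80) = 26
m3: inner = H(6e 92 e1 0d 36 36 4c 4b 64 72) = c7; tag = H(04 f8 8b 67 5c 5c c7) = 6d ← matches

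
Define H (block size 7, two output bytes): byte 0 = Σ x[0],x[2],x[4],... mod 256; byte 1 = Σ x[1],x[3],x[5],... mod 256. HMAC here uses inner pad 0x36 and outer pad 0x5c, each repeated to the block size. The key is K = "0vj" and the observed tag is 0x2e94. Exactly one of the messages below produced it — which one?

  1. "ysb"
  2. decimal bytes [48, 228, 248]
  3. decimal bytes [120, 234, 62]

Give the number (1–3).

2

Key "0vj" = 30 76 6a is 3 bytes ≤ B = 7; zero-pad to 7 bytes: K' = 30 76 6a 00 00 00 00.
K' ⊕ ipad = 06 40 5c 36 36 36 36; K' ⊕ opad = 6c 2a 36 5c 5c 5c 5c.
m1: inner = H(06 40 5c 36 36 36 36 79 73 62) = 41 87; tag = H(6c 2a 36 5c 5c 5c 5c 41 87) = e123
m2: inner = H(06 40 5c 36 36 36 36 30 e4 f8) = b2 d4; tag = H(6c 2a 36 5c 5c 5c 5c b2 d4) = 2e94 ← matches
m3: inner = H(06 40 5c 36 36 36 36 78 ea 3e) = b8 62; tag = H(6c 2a 36 5c 5c 5c 5c b8 62) = bc9a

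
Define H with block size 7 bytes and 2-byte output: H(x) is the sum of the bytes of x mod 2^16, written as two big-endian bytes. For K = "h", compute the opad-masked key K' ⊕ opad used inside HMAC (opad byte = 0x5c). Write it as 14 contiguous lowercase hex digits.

345c5c5c5c5c5c

Key "h" = 68 is 1 byte ≤ B = 7; zero-pad to 7 bytes: K' = 68 00 00 00 00 00 00.
XOR each byte with 0x5c: 68⊕5c=34, 00⊕5c=5c, 00⊕5c=5c, 00⊕5c=5c, 00⊕5c=5c, 00⊕5c=5c, 00⊕5c=5c.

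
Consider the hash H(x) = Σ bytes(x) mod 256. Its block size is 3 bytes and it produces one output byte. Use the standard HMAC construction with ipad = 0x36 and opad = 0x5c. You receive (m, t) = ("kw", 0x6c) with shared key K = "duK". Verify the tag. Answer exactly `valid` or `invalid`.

Key "duK" = 64 75 4b is exactly B = 3 bytes: K' = 64 75 4b.
K' ⊕ ipad = 52 43 7d; K' ⊕ opad = 38 29 17.
Inner hash: sum = 82+67+125+107+119 = 500; mod 256 = 244 → f4.
Outer hash (recomputed tag): sum = 56+41+23+244 = 364; mod 256 = 108 → 6c.
Recomputed tag = 6c; claimed = 6c → match.

valid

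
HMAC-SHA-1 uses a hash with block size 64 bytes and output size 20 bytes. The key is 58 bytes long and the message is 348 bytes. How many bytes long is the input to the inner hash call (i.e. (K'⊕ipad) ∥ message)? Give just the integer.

412

Key is 58 ≤ 64 bytes, zero-padded: |K'| = 64.
Inner input = (K'⊕ipad) ∥ m → 64 + 348 = 412 bytes.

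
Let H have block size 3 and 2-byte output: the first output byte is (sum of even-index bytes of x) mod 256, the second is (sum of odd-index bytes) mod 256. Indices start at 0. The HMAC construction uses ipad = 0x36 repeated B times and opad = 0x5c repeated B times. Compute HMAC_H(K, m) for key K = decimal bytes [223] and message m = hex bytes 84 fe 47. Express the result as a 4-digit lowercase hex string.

e079

Key decimal bytes [223] = df is 1 byte ≤ B = 3; zero-pad to 3 bytes: K' = df 00 00.
K' ⊕ ipad = e9 36 36.  K' ⊕ opad = 83 5c 5c.
Inner input = (K'⊕ipad) ∥ m = e9 36 36 ∥ 84 fe 47.
Inner hash: even-index sum = 541 mod 256 = 29; odd-index sum = 257 mod 256 = 1 → 1d 01.
Outer input = (K'⊕opad) ∥ inner = 83 5c 5c ∥ 1d 01.
Outer hash (tag): even-index sum = 224 mod 256 = 224; odd-index sum = 121 mod 256 = 121 → e0 79.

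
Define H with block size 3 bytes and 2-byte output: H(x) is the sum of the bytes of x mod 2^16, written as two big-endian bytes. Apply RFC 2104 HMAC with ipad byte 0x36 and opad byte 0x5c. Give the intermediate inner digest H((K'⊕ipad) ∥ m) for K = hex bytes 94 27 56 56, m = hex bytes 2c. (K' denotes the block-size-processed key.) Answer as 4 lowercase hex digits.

Key hex bytes 94 27 56 56 is 4 bytes > B = 3, so hash it first: H(key) = 01 67, then zero-pad to 3 bytes: K' = 01 67 00.
K' ⊕ ipad = 37 51 36.
Inner input = 37 51 36 ∥ 2c.
Inner hash: sum = 55+81+54+44 = 234 → 00 ea.

00ea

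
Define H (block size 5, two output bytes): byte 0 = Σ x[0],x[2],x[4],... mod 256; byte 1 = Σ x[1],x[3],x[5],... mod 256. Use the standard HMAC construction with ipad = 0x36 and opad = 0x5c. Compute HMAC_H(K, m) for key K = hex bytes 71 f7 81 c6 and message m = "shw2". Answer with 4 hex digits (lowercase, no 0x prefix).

0113

Key hex bytes 71 f7 81 c6 is 4 bytes ≤ B = 5; zero-pad to 5 bytes: K' = 71 f7 81 c6 00.
K' ⊕ ipad = 47 c1 b7 f0 36.  K' ⊕ opad = 2d ab dd 9a 5c.
Inner input = (K'⊕ipad) ∥ m = 47 c1 b7 f0 36 ∥ 73 68 77 32.
Inner hash: even-index sum = 462 mod 256 = 206; odd-index sum = 667 mod 256 = 155 → ce 9b.
Outer input = (K'⊕opad) ∥ inner = 2d ab dd 9a 5c ∥ ce 9b.
Outer hash (tag): even-index sum = 513 mod 256 = 1; odd-index sum = 531 mod 256 = 19 → 01 13.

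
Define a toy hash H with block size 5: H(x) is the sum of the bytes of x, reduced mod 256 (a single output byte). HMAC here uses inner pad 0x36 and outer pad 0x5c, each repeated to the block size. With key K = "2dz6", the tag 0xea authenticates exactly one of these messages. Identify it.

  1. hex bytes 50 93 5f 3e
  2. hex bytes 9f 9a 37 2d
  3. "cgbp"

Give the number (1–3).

1

Key "2dz6" = 32 64 7a 36 is 4 bytes ≤ B = 5; zero-pad to 5 bytes: K' = 32 64 7a 36 00.
K' ⊕ ipad = 04 52 4c 00 36; K' ⊕ opad = 6e 38 26 6a 5c.
m1: inner = H(04 52 4c 00 36 50 93 5f 3e) = 58; tag = H(6e 38 26 6a 5c 58) = ea ← matches
m2: inner = H(04 52 4c 00 36 9f 9a 37 2d) = 75; tag = H(6e 38 26 6a 5c 75) = 07
m3: inner = H(04 52 4c 00 36 63 67 62 70) = 74; tag = H(6e 38 26 6a 5c 74) = 06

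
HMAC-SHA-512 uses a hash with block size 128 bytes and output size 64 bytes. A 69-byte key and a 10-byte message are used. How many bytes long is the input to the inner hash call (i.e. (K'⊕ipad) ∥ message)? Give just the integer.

138

Key is 69 ≤ 128 bytes, zero-padded: |K'| = 128.
Inner input = (K'⊕ipad) ∥ m → 128 + 10 = 138 bytes.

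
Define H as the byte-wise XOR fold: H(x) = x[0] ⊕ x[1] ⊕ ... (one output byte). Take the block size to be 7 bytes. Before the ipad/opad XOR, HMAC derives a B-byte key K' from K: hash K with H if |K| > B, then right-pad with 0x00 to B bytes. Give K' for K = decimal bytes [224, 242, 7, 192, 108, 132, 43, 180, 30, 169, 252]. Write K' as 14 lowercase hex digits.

|K| = 11 > B = 7, so first hash the key.
H(K): XOR e0⊕f2⊕07⊕c0⊕6c⊕84⊕2b⊕b4⊕1e⊕a9⊕fc = e9.
Zero-pad H(K) = e9 to 7 bytes: K' = e9 00 00 00 00 00 00.

e9000000000000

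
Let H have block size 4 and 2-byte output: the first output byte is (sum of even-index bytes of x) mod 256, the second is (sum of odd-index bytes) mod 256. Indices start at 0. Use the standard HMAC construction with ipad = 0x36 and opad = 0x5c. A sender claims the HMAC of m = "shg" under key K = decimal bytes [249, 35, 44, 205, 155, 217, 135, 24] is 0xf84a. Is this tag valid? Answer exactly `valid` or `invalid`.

Key decimal bytes [249, 35, 44, 205, 155, 217, 135, 24] = f9 23 2c cd 9b d9 87 18 is 8 bytes > B = 4, so hash it first: H(key) = 47 e1, then zero-pad to 4 bytes: K' = 47 e1 00 00.
K' ⊕ ipad = 71 d7 36 36; K' ⊕ opad = 1b bd 5c 5c.
Inner hash: even-index sum = 385 mod 256 = 129; odd-index sum = 373 mod 256 = 117 → 81 75.
Outer hash (recomputed tag): even-index sum = 248 mod 256 = 248; odd-index sum = 398 mod 256 = 142 → f8 8e.
Recomputed tag = f88e; claimed = f84a → mismatch.

invalid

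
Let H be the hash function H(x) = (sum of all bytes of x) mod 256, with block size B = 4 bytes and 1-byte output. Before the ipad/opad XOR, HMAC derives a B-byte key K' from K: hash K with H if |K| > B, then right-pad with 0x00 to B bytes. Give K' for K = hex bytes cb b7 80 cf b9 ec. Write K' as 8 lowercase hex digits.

76000000

|K| = 6 > B = 4, so first hash the key.
H(K): sum = 203+183+128+207+185+236 = 1142; mod 256 = 118 → 76.
Zero-pad H(K) = 76 to 4 bytes: K' = 76 00 00 00.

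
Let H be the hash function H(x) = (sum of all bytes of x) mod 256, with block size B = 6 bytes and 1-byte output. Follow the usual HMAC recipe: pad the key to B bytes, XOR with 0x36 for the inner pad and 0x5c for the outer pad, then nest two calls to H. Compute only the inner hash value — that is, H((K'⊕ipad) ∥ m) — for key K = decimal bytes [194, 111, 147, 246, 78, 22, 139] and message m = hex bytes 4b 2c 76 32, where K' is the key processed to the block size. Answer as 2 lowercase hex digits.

Key decimal bytes [194, 111, 147, 246, 78, 22, 139] = c2 6f 93 f6 4e 16 8b is 7 bytes > B = 6, so hash it first: H(key) = a9, then zero-pad to 6 bytes: K' = a9 00 00 00 00 00.
K' ⊕ ipad = 9f 36 36 36 36 36.
Inner input = 9f 36 36 36 36 36 ∥ 4b 2c 76 32.
Inner hash: sum = 159+54+54+54+54+54+75+44+118+50 = 716; mod 256 = 204 → cc.

cc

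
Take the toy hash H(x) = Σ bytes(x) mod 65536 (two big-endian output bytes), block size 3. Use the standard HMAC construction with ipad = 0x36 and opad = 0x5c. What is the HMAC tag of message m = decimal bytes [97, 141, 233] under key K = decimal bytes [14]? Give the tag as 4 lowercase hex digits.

Key decimal bytes [14] = 0e is 1 byte ≤ B = 3; zero-pad to 3 bytes: K' = 0e 00 00.
K' ⊕ ipad = 38 36 36.  K' ⊕ opad = 52 5c 5c.
Inner input = (K'⊕ipad) ∥ m = 38 36 36 ∥ 61 8d e9.
Inner hash: sum = 56+54+54+97+141+233 = 635 → 02 7b.
Outer input = (K'⊕opad) ∥ inner = 52 5c 5c ∥ 02 7b.
Outer hash (tag): sum = 82+92+92+2+123 = 391 → 01 87.

0187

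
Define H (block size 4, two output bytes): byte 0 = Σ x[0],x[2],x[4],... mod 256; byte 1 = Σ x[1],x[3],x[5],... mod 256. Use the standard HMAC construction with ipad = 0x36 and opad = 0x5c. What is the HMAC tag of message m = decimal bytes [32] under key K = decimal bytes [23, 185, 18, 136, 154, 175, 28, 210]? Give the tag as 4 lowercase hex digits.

1e24

Key decimal bytes [23, 185, 18, 136, 154, 175, 28, 210] = 17 b9 12 88 9a af 1c d2 is 8 bytes > B = 4, so hash it first: H(key) = df c2, then zero-pad to 4 bytes: K' = df c2 00 00.
K' ⊕ ipad = e9 f4 36 36.  K' ⊕ opad = 83 9e 5c 5c.
Inner input = (K'⊕ipad) ∥ m = e9 f4 36 36 ∥ 20.
Inner hash: even-index sum = 319 mod 256 = 63; odd-index sum = 298 mod 256 = 42 → 3f 2a.
Outer input = (K'⊕opad) ∥ inner = 83 9e 5c 5c ∥ 3f 2a.
Outer hash (tag): even-index sum = 286 mod 256 = 30; odd-index sum = 292 mod 256 = 36 → 1e 24.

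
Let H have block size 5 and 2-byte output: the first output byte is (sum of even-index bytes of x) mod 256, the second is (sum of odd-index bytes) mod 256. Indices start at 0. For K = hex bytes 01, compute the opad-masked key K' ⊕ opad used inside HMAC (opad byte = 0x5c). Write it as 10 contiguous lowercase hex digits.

Key hex bytes 01 is 1 byte ≤ B = 5; zero-pad to 5 bytes: K' = 01 00 00 00 00.
XOR each byte with 0x5c: 01⊕5c=5d, 00⊕5c=5c, 00⊕5c=5c, 00⊕5c=5c, 00⊕5c=5c.

5d5c5c5c5c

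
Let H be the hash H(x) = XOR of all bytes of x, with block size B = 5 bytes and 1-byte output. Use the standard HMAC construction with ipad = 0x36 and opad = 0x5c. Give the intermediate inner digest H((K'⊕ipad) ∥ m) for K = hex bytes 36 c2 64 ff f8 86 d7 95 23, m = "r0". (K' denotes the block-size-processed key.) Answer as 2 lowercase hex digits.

Key hex bytes 36 c2 64 ff f8 86 d7 95 23 is 9 bytes > B = 5, so hash it first: H(key) = 70, then zero-pad to 5 bytes: K' = 70 00 00 00 00.
K' ⊕ ipad = 46 36 36 36 36.
Inner input = 46 36 36 36 36 ∥ 72 30.
Inner hash: XOR 46⊕36⊕36⊕36⊕36⊕72⊕30 = 04.

04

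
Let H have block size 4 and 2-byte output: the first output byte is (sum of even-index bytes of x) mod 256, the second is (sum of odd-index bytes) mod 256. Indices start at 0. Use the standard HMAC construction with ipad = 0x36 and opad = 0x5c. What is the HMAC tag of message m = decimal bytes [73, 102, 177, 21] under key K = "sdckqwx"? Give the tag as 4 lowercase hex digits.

Key "sdckqwx" = 73 64 63 6b 71 77 78 is 7 bytes > B = 4, so hash it first: H(key) = bf 46, then zero-pad to 4 bytes: K' = bf 46 00 00.
K' ⊕ ipad = 89 70 36 36.  K' ⊕ opad = e3 1a 5c 5c.
Inner input = (K'⊕ipad) ∥ m = 89 70 36 36 ∥ 49 66 b1 15.
Inner hash: even-index sum = 441 mod 256 = 185; odd-index sum = 289 mod 256 = 33 → b9 21.
Outer input = (K'⊕opad) ∥ inner = e3 1a 5c 5c ∥ b9 21.
Outer hash (tag): even-index sum = 504 mod 256 = 248; odd-index sum = 151 mod 256 = 151 → f8 97.

f897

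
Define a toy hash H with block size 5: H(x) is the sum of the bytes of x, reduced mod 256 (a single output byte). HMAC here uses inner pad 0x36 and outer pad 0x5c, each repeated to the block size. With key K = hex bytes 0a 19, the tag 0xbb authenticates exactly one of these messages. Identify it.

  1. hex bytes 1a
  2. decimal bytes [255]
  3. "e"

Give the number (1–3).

2

Key hex bytes 0a 19 is 2 bytes ≤ B = 5; zero-pad to 5 bytes: K' = 0a 19 00 00 00.
K' ⊕ ipad = 3c 2f 36 36 36; K' ⊕ opad = 56 45 5c 5c 5c.
m1: inner = H(3c 2f 36 36 36 1a) = 27; tag = H(56 45 5c 5c 5c 27) = d6
m2: inner = H(3c 2f 36 36 36 ff) = 0c; tag = H(56 45 5c 5c 5c 0c) = bb ← matches
m3: inner = H(3c 2f 36 36 36 65) = 72; tag = H(56 45 5c 5c 5c 72) = 21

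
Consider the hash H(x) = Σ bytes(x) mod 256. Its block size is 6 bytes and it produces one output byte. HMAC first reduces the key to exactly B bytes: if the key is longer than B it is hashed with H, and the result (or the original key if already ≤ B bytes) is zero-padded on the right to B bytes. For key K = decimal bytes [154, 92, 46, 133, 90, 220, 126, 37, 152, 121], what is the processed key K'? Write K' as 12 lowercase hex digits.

|K| = 10 > B = 6, so first hash the key.
H(K): sum = 154+92+46+133+90+220+126+37+152+121 = 1171; mod 256 = 147 → 93.
Zero-pad H(K) = 93 to 6 bytes: K' = 93 00 00 00 00 00.

930000000000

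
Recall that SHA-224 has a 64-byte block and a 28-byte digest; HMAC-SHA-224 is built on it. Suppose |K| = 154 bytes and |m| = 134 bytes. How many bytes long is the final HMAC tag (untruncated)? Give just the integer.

The tag is one SHA-224 digest: 28 bytes.

28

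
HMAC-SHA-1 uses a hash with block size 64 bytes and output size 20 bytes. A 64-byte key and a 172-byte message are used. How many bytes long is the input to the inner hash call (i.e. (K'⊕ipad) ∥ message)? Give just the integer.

Key is 64 ≤ 64 bytes, zero-padded: |K'| = 64.
Inner input = (K'⊕ipad) ∥ m → 64 + 172 = 236 bytes.

236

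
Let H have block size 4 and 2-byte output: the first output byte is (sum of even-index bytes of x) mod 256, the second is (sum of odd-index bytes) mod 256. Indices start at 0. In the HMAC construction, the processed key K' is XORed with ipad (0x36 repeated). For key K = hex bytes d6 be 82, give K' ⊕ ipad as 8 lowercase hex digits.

Key hex bytes d6 be 82 is 3 bytes ≤ B = 4; zero-pad to 4 bytes: K' = d6 be 82 00.
XOR each byte with 0x36: d6⊕36=e0, be⊕36=88, 82⊕36=b4, 00⊕36=36.

e088b436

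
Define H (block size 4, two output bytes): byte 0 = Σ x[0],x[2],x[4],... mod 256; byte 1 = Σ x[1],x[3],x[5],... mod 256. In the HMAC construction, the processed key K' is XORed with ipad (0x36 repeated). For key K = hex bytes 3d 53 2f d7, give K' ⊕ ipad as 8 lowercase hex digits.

0b6519e1

Key hex bytes 3d 53 2f d7 is exactly B = 4 bytes: K' = 3d 53 2f d7.
XOR each byte with 0x36: 3d⊕36=0b, 53⊕36=65, 2f⊕36=19, d7⊕36=e1.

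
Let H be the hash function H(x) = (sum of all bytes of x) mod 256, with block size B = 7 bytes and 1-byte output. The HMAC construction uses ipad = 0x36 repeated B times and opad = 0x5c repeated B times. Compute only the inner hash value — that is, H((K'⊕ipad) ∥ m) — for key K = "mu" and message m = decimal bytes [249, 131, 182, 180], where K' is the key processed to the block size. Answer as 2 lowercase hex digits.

92

Key "mu" = 6d 75 is 2 bytes ≤ B = 7; zero-pad to 7 bytes: K' = 6d 75 00 00 00 00 00.
K' ⊕ ipad = 5b 43 36 36 36 36 36.
Inner input = 5b 43 36 36 36 36 36 ∥ f9 83 b6 b4.
Inner hash: sum = 91+67+54+54+54+54+54+249+131+182+180 = 1170; mod 256 = 146 → 92.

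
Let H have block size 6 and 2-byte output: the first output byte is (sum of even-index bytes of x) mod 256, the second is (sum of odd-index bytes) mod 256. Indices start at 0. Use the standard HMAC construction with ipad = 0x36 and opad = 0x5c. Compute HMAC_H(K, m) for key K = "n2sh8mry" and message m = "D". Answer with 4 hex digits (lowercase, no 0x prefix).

fcb6

Key "n2sh8mry" = 6e 32 73 68 38 6d 72 79 is 8 bytes > B = 6, so hash it first: H(key) = 8b 80, then zero-pad to 6 bytes: K' = 8b 80 00 00 00 00.
K' ⊕ ipad = bd b6 36 36 36 36.  K' ⊕ opad = d7 dc 5c 5c 5c 5c.
Inner input = (K'⊕ipad) ∥ m = bd b6 36 36 36 36 ∥ 44.
Inner hash: even-index sum = 365 mod 256 = 109; odd-index sum = 290 mod 256 = 34 → 6d 22.
Outer input = (K'⊕opad) ∥ inner = d7 dc 5c 5c 5c 5c ∥ 6d 22.
Outer hash (tag): even-index sum = 508 mod 256 = 252; odd-index sum = 438 mod 256 = 182 → fc b6.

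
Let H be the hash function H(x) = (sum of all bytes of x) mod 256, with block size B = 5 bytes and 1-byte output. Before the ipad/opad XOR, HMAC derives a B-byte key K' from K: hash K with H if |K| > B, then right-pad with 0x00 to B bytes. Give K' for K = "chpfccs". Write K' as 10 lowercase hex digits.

da00000000

|K| = 7 > B = 5, so first hash the key.
H(K): sum = 99+104+112+102+99+99+115 = 730; mod 256 = 218 → da.
Zero-pad H(K) = da to 5 bytes: K' = da 00 00 00 00.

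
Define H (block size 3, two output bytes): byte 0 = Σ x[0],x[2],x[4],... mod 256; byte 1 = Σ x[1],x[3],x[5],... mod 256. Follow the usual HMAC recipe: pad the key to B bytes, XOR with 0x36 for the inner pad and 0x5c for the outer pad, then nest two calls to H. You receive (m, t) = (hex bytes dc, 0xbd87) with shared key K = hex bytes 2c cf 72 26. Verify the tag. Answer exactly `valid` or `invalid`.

valid

Key hex bytes 2c cf 72 26 is 4 bytes > B = 3, so hash it first: H(key) = 9e f5, then zero-pad to 3 bytes: K' = 9e f5 00.
K' ⊕ ipad = a8 c3 36; K' ⊕ opad = c2 a9 5c.
Inner hash: even-index sum = 222 mod 256 = 222; odd-index sum = 415 mod 256 = 159 → de 9f.
Outer hash (recomputed tag): even-index sum = 445 mod 256 = 189; odd-index sum = 391 mod 256 = 135 → bd 87.
Recomputed tag = bd87; claimed = bd87 → match.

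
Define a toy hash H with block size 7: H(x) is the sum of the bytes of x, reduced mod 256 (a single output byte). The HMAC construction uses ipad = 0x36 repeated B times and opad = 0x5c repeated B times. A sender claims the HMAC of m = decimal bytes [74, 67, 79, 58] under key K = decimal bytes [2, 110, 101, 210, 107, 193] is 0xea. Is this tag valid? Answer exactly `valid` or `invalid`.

Key decimal bytes [2, 110, 101, 210, 107, 193] = 02 6e 65 d2 6b c1 is 6 bytes ≤ B = 7; zero-pad to 7 bytes: K' = 02 6e 65 d2 6b c1 00.
K' ⊕ ipad = 34 58 53 e4 5d f7 36; K' ⊕ opad = 5e 32 39 8e 37 9d 5c.
Inner hash: sum = 52+88+83+228+93+247+54+74+67+79+58 = 1123; mod 256 = 99 → 63.
Outer hash (recomputed tag): sum = 94+50+57+142+55+157+92+99 = 746; mod 256 = 234 → ea.
Recomputed tag = ea; claimed = ea → match.

valid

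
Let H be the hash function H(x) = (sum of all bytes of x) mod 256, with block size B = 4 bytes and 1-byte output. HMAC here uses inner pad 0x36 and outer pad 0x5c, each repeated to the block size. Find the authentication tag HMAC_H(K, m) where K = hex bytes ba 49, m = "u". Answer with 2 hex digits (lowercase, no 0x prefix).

Key hex bytes ba 49 is 2 bytes ≤ B = 4; zero-pad to 4 bytes: K' = ba 49 00 00.
K' ⊕ ipad = 8c 7f 36 36.  K' ⊕ opad = e6 15 5c 5c.
Inner input = (K'⊕ipad) ∥ m = 8c 7f 36 36 ∥ 75.
Inner hash: sum = 140+127+54+54+117 = 492; mod 256 = 236 → ec.
Outer input = (K'⊕opad) ∥ inner = e6 15 5c 5c ∥ ec.
Outer hash (tag): sum = 230+21+92+92+236 = 671; mod 256 = 159 → 9f.

9f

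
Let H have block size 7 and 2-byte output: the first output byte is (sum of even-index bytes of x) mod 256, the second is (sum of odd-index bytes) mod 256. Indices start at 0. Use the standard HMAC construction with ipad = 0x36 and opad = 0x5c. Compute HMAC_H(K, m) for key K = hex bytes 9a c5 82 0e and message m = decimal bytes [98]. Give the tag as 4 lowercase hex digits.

Key hex bytes 9a c5 82 0e is 4 bytes ≤ B = 7; zero-pad to 7 bytes: K' = 9a c5 82 0e 00 00 00.
K' ⊕ ipad = ac f3 b4 38 36 36 36.  K' ⊕ opad = c6 99 de 52 5c 5c 5c.
Inner input = (K'⊕ipad) ∥ m = ac f3 b4 38 36 36 36 ∥ 62.
Inner hash: even-index sum = 460 mod 256 = 204; odd-index sum = 451 mod 256 = 195 → cc c3.
Outer input = (K'⊕opad) ∥ inner = c6 99 de 52 5c 5c 5c ∥ cc c3.
Outer hash (tag): even-index sum = 799 mod 256 = 31; odd-index sum = 531 mod 256 = 19 → 1f 13.

1f13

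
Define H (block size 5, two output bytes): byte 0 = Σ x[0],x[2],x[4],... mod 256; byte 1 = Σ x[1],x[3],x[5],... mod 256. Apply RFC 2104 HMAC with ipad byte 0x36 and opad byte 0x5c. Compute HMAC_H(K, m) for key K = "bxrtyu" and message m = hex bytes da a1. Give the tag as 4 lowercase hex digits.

3021

Key "bxrtyu" = 62 78 72 74 79 75 is 6 bytes > B = 5, so hash it first: H(key) = 4d 61, then zero-pad to 5 bytes: K' = 4d 61 00 00 00.
K' ⊕ ipad = 7b 57 36 36 36.  K' ⊕ opad = 11 3d 5c 5c 5c.
Inner input = (K'⊕ipad) ∥ m = 7b 57 36 36 36 ∥ da a1.
Inner hash: even-index sum = 392 mod 256 = 136; odd-index sum = 359 mod 256 = 103 → 88 67.
Outer input = (K'⊕opad) ∥ inner = 11 3d 5c 5c 5c ∥ 88 67.
Outer hash (tag): even-index sum = 304 mod 256 = 48; odd-index sum = 289 mod 256 = 33 → 30 21.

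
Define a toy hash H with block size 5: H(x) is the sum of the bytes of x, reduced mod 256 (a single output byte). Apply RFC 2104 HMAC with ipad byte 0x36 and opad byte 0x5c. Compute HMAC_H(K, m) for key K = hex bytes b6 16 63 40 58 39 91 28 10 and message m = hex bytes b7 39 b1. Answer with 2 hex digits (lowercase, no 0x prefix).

Key hex bytes b6 16 63 40 58 39 91 28 10 is 9 bytes > B = 5, so hash it first: H(key) = c9, then zero-pad to 5 bytes: K' = c9 00 00 00 00.
K' ⊕ ipad = ff 36 36 36 36.  K' ⊕ opad = 95 5c 5c 5c 5c.
Inner input = (K'⊕ipad) ∥ m = ff 36 36 36 36 ∥ b7 39 b1.
Inner hash: sum = 255+54+54+54+54+183+57+177 = 888; mod 256 = 120 → 78.
Outer input = (K'⊕opad) ∥ inner = 95 5c 5c 5c 5c ∥ 78.
Outer hash (tag): sum = 149+92+92+92+92+120 = 637; mod 256 = 125 → 7d.

7d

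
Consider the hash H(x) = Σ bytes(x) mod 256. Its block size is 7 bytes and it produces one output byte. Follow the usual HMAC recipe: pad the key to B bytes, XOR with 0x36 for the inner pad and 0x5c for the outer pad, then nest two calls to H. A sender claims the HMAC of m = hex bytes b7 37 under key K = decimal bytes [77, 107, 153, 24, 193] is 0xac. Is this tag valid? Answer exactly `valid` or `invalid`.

valid

Key decimal bytes [77, 107, 153, 24, 193] = 4d 6b 99 18 c1 is 5 bytes ≤ B = 7; zero-pad to 7 bytes: K' = 4d 6b 99 18 c1 00 00.
K' ⊕ ipad = 7b 5d af 2e f7 36 36; K' ⊕ opad = 11 37 c5 44 9d 5c 5c.
Inner hash: sum = 123+93+175+46+247+54+54+183+55 = 1030; mod 256 = 6 → 06.
Outer hash (recomputed tag): sum = 17+55+197+68+157+92+92+6 = 684; mod 256 = 172 → ac.
Recomputed tag = ac; claimed = ac → match.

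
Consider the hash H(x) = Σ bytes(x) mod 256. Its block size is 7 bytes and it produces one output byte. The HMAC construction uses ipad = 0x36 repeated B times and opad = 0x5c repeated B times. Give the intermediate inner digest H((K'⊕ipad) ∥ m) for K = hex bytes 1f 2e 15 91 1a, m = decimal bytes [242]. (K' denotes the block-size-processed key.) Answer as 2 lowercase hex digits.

Key hex bytes 1f 2e 15 91 1a is 5 bytes ≤ B = 7; zero-pad to 7 bytes: K' = 1f 2e 15 91 1a 00 00.
K' ⊕ ipad = 29 18 23 a7 2c 36 36.
Inner input = 29 18 23 a7 2c 36 36 ∥ f2.
Inner hash: sum = 41+24+35+167+44+54+54+242 = 661; mod 256 = 149 → 95.

95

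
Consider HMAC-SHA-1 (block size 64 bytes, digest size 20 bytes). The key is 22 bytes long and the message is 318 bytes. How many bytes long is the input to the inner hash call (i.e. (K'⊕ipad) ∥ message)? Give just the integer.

382

Key is 22 ≤ 64 bytes, zero-padded: |K'| = 64.
Inner input = (K'⊕ipad) ∥ m → 64 + 318 = 382 bytes.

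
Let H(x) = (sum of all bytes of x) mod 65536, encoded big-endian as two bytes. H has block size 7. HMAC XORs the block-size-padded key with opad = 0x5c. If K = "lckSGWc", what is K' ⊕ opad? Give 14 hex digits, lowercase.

Key "lckSGWc" = 6c 63 6b 53 47 57 63 is exactly B = 7 bytes: K' = 6c 63 6b 53 47 57 63.
XOR each byte with 0x5c: 6c⊕5c=30, 63⊕5c=3f, 6b⊕5c=37, 53⊕5c=0f, 47⊕5c=1b, 57⊕5c=0b, 63⊕5c=3f.

303f370f1b0b3f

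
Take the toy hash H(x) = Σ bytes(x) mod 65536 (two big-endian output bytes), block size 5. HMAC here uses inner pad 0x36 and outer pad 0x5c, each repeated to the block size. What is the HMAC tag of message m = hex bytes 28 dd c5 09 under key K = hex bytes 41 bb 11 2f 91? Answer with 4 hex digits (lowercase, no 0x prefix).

Key hex bytes 41 bb 11 2f 91 is exactly B = 5 bytes: K' = 41 bb 11 2f 91.
K' ⊕ ipad = 77 8d 27 19 a7.  K' ⊕ opad = 1d e7 4d 73 cd.
Inner input = (K'⊕ipad) ∥ m = 77 8d 27 19 a7 ∥ 28 dd c5 09.
Inner hash: sum = 119+141+39+25+167+40+221+197+9 = 958 → 03 be.
Outer input = (K'⊕opad) ∥ inner = 1d e7 4d 73 cd ∥ 03 be.
Outer hash (tag): sum = 29+231+77+115+205+3+190 = 850 → 03 52.

0352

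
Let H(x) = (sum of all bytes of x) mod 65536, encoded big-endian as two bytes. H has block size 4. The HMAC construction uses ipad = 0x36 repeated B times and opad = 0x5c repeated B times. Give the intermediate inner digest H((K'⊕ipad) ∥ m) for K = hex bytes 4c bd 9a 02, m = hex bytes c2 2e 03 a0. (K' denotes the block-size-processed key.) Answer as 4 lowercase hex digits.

Key hex bytes 4c bd 9a 02 is exactly B = 4 bytes: K' = 4c bd 9a 02.
K' ⊕ ipad = 7a 8b ac 34.
Inner input = 7a 8b ac 34 ∥ c2 2e 03 a0.
Inner hash: sum = 122+139+172+52+194+46+3+160 = 888 → 03 78.

0378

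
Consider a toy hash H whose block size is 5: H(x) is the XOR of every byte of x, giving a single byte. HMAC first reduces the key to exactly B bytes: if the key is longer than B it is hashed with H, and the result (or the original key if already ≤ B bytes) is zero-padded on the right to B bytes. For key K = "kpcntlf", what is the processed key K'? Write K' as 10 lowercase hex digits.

6800000000

|K| = 7 > B = 5, so first hash the key.
H(K): XOR 6b⊕70⊕63⊕6e⊕74⊕6c⊕66 = 68.
Zero-pad H(K) = 68 to 5 bytes: K' = 68 00 00 00 00.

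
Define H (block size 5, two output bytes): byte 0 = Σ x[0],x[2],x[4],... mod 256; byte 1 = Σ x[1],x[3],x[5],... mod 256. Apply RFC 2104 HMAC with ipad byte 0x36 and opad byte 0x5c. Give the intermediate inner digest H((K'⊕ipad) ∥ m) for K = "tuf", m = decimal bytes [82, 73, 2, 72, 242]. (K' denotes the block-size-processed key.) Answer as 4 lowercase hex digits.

Key "tuf" = 74 75 66 is 3 bytes ≤ B = 5; zero-pad to 5 bytes: K' = 74 75 66 00 00.
K' ⊕ ipad = 42 43 50 36 36.
Inner input = 42 43 50 36 36 ∥ 52 49 02 48 f2.
Inner hash: even-index sum = 345 mod 256 = 89; odd-index sum = 447 mod 256 = 191 → 59 bf.

59bf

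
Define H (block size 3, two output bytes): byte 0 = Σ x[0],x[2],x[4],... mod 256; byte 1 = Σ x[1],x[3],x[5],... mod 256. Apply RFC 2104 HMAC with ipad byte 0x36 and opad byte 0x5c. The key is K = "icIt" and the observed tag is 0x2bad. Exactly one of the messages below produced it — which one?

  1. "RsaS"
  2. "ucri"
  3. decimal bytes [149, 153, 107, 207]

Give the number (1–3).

Key "icIt" = 69 63 49 74 is 4 bytes > B = 3, so hash it first: H(key) = b2 d7, then zero-pad to 3 bytes: K' = b2 d7 00.
K' ⊕ ipad = 84 e1 36; K' ⊕ opad = ee 8b 5c.
m1: inner = H(84 e1 36 52 73 61 53) = 80 94; tag = H(ee 8b 5c 80 94) = de0b
m2: inner = H(84 e1 36 75 63 72 69) = 86 c8; tag = H(ee 8b 5c 86 c8) = 1211
m3: inner = H(84 e1 36 95 99 6b cf) = 22 e1; tag = H(ee 8b 5c 22 e1) = 2bad ← matches

3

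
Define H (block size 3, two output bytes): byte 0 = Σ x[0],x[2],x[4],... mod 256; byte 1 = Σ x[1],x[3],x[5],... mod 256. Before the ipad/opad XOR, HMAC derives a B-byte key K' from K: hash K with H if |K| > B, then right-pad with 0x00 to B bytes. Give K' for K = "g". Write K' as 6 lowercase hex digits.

670000

Key "g" = 67 is 1 byte ≤ B = 3; zero-pad to 3 bytes: K' = 67 00 00.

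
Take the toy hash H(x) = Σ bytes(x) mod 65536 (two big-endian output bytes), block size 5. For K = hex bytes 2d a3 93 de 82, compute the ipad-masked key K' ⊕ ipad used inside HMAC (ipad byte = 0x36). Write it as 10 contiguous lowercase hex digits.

Key hex bytes 2d a3 93 de 82 is exactly B = 5 bytes: K' = 2d a3 93 de 82.
XOR each byte with 0x36: 2d⊕36=1b, a3⊕36=95, 93⊕36=a5, de⊕36=e8, 82⊕36=b4.

1b95a5e8b4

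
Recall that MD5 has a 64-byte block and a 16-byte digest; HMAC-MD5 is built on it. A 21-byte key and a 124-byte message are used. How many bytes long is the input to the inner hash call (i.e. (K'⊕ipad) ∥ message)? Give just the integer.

Key is 21 ≤ 64 bytes, zero-padded: |K'| = 64.
Inner input = (K'⊕ipad) ∥ m → 64 + 124 = 188 bytes.

188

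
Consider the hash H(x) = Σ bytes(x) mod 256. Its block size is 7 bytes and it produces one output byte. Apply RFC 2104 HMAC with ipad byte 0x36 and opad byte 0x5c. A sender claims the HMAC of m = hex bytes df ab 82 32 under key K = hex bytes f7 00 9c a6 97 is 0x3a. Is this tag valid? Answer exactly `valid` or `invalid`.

invalid

Key hex bytes f7 00 9c a6 97 is 5 bytes ≤ B = 7; zero-pad to 7 bytes: K' = f7 00 9c a6 97 00 00.
K' ⊕ ipad = c1 36 aa 90 a1 36 36; K' ⊕ opad = ab 5c c0 fa cb 5c 5c.
Inner hash: sum = 193+54+170+144+161+54+54+223+171+130+50 = 1404; mod 256 = 124 → 7c.
Outer hash (recomputed tag): sum = 171+92+192+250+203+92+92+124 = 1216; mod 256 = 192 → c0.
Recomputed tag = c0; claimed = 3a → mismatch.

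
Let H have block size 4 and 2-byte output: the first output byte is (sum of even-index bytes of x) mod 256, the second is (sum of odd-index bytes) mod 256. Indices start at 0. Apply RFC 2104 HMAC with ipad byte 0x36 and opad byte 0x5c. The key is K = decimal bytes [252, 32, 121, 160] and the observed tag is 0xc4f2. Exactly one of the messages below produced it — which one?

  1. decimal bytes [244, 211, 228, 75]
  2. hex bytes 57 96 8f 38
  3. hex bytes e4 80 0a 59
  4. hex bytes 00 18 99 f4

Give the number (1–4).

2

Key decimal bytes [252, 32, 121, 160] = fc 20 79 a0 is exactly B = 4 bytes: K' = fc 20 79 a0.
K' ⊕ ipad = ca 16 4f 96; K' ⊕ opad = a0 7c 25 fc.
m1: inner = H(ca 16 4f 96 f4 d3 e4 4b) = f1 ca; tag = H(a0 7c 25 fc f1 ca) = b642
m2: inner = H(ca 16 4f 96 57 96 8f 38) = ff 7a; tag = H(a0 7c 25 fc ff 7a) = c4f2 ← matches
m3: inner = H(ca 16 4f 96 e4 80 0a 59) = 07 85; tag = H(a0 7c 25 fc 07 85) = ccfd
m4: inner = H(ca 16 4f 96 00 18 99 f4) = b2 b8; tag = H(a0 7c 25 fc b2 b8) = 7730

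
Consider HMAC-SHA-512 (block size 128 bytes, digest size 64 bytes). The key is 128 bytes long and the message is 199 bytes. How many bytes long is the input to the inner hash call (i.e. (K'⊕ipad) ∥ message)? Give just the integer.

327

Key is 128 ≤ 128 bytes, zero-padded: |K'| = 128.
Inner input = (K'⊕ipad) ∥ m → 128 + 199 = 327 bytes.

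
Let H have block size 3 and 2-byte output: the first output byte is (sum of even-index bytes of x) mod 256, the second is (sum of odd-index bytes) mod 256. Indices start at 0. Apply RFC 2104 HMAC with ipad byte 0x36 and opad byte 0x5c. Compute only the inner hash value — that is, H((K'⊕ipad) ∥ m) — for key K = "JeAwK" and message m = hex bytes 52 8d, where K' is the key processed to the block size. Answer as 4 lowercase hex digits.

Key "JeAwK" = 4a 65 41 77 4b is 5 bytes > B = 3, so hash it first: H(key) = d6 dc, then zero-pad to 3 bytes: K' = d6 dc 00.
K' ⊕ ipad = e0 ea 36.
Inner input = e0 ea 36 ∥ 52 8d.
Inner hash: even-index sum = 419 mod 256 = 163; odd-index sum = 316 mod 256 = 60 → a3 3c.

a33c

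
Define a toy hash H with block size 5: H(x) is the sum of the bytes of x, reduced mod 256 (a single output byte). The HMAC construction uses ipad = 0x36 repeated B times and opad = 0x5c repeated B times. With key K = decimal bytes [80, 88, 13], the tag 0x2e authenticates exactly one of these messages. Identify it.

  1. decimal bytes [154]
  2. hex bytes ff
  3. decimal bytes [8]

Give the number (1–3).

Key decimal bytes [80, 88, 13] = 50 58 0d is 3 bytes ≤ B = 5; zero-pad to 5 bytes: K' = 50 58 0d 00 00.
K' ⊕ ipad = 66 6e 3b 36 36; K' ⊕ opad = 0c 04 51 5c 5c.
m1: inner = H(66 6e 3b 36 36 9a) = 15; tag = H(0c 04 51 5c 5c 15) = 2e ← matches
m2: inner = H(66 6e 3b 36 36 ff) = 7a; tag = H(0c 04 51 5c 5c 7a) = 93
m3: inner = H(66 6e 3b 36 36 08) = 83; tag = H(0c 04 51 5c 5c 83) = 9c

1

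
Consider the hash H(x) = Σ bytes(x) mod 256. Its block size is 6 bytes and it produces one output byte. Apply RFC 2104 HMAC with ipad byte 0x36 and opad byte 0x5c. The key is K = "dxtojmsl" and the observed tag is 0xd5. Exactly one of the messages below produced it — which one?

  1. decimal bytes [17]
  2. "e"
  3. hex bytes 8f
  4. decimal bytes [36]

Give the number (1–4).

Key "dxtojmsl" = 64 78 74 6f 6a 6d 73 6c is 8 bytes > B = 6, so hash it first: H(key) = 75, then zero-pad to 6 bytes: K' = 75 00 00 00 00 00.
K' ⊕ ipad = 43 36 36 36 36 36; K' ⊕ opad = 29 5c 5c 5c 5c 5c.
m1: inner = H(43 36 36 36 36 36 11) = 62; tag = H(29 5c 5c 5c 5c 5c 62) = 57
m2: inner = H(43 36 36 36 36 36 65) = b6; tag = H(29 5c 5c 5c 5c 5c b6) = ab
m3: inner = H(43 36 36 36 36 36 8f) = e0; tag = H(29 5c 5c 5c 5c 5c e0) = d5 ← matches
m4: inner = H(43 36 36 36 36 36 24) = 75; tag = H(29 5c 5c 5c 5c 5c 75) = 6a

3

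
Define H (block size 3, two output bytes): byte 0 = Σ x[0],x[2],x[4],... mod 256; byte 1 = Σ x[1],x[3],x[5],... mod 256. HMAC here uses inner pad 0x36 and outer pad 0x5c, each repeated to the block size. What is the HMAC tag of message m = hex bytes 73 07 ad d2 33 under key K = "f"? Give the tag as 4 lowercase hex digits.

1fbb

Key "f" = 66 is 1 byte ≤ B = 3; zero-pad to 3 bytes: K' = 66 00 00.
K' ⊕ ipad = 50 36 36.  K' ⊕ opad = 3a 5c 5c.
Inner input = (K'⊕ipad) ∥ m = 50 36 36 ∥ 73 07 ad d2 33.
Inner hash: even-index sum = 351 mod 256 = 95; odd-index sum = 393 mod 256 = 137 → 5f 89.
Outer input = (K'⊕opad) ∥ inner = 3a 5c 5c ∥ 5f 89.
Outer hash (tag): even-index sum = 287 mod 256 = 31; odd-index sum = 187 mod 256 = 187 → 1f bb.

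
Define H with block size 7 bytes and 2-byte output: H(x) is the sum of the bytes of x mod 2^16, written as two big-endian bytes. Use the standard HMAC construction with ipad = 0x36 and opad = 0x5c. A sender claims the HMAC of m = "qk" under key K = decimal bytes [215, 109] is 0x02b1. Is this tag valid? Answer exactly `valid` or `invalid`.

Key decimal bytes [215, 109] = d7 6d is 2 bytes ≤ B = 7; zero-pad to 7 bytes: K' = d7 6d 00 00 00 00 00.
K' ⊕ ipad = e1 5b 36 36 36 36 36; K' ⊕ opad = 8b 31 5c 5c 5c 5c 5c.
Inner hash: sum = 225+91+54+54+54+54+54+113+107 = 806 → 03 26.
Outer hash (recomputed tag): sum = 139+49+92+92+92+92+92+3+38 = 689 → 02 b1.
Recomputed tag = 02b1; claimed = 02b1 → match.

valid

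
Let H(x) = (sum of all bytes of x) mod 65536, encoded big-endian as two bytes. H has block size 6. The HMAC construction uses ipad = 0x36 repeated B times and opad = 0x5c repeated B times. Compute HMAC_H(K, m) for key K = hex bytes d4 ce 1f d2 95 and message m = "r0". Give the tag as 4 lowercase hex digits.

Key hex bytes d4 ce 1f d2 95 is 5 bytes ≤ B = 6; zero-pad to 6 bytes: K' = d4 ce 1f d2 95 00.
K' ⊕ ipad = e2 f8 29 e4 a3 36.  K' ⊕ opad = 88 92 43 8e c9 5c.
Inner input = (K'⊕ipad) ∥ m = e2 f8 29 e4 a3 36 ∥ 72 30.
Inner hash: sum = 226+248+41+228+163+54+114+48 = 1122 → 04 62.
Outer input = (K'⊕opad) ∥ inner = 88 92 43 8e c9 5c ∥ 04 62.
Outer hash (tag): sum = 136+146+67+142+201+92+4+98 = 886 → 03 76.

0376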